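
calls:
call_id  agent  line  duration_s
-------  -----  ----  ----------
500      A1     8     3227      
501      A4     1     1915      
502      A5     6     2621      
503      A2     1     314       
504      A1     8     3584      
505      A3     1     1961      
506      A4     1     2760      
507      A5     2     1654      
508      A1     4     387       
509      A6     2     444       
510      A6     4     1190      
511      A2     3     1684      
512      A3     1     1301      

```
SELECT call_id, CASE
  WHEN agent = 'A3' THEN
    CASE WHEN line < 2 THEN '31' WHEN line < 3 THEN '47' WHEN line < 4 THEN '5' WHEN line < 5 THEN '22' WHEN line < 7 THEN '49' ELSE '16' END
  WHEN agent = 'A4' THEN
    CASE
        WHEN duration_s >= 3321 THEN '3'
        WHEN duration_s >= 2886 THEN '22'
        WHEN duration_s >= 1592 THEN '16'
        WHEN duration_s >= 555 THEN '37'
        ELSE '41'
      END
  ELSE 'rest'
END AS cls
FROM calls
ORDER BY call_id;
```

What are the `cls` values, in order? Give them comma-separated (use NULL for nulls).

rest, 16, rest, rest, rest, 31, 16, rest, rest, rest, rest, rest, 31

call_id=500: agent='A1' → outer ELSE → rest
call_id=501: agent='A4' → inner[duration_s >= 1592] → 16
call_id=502: agent='A5' → outer ELSE → rest
call_id=503: agent='A2' → outer ELSE → rest
call_id=504: agent='A1' → outer ELSE → rest
call_id=505: agent='A3' → inner[line < 2] → 31
call_id=506: agent='A4' → inner[duration_s >= 1592] → 16
call_id=507: agent='A5' → outer ELSE → rest
call_id=508: agent='A1' → outer ELSE → rest
call_id=509: agent='A6' → outer ELSE → rest
call_id=510: agent='A6' → outer ELSE → rest
call_id=511: agent='A2' → outer ELSE → rest
call_id=512: agent='A3' → inner[line < 2] → 31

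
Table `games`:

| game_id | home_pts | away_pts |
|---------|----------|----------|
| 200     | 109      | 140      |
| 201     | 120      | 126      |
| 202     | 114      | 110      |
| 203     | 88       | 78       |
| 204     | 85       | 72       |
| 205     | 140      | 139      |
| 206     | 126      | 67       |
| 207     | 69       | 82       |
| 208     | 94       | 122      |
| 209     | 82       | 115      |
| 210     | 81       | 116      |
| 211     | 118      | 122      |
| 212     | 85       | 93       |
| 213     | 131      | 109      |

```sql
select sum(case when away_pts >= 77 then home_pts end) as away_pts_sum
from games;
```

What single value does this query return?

1231

game_id=200: ✓ → 109
game_id=201: ✓ → 120
game_id=202: ✓ → 114
game_id=203: ✓ → 88
game_id=204: ✗
game_id=205: ✓ → 140
game_id=206: ✗
game_id=207: ✓ → 69
game_id=208: ✓ → 94
game_id=209: ✓ → 82
game_id=210: ✓ → 81
game_id=211: ✓ → 118
game_id=212: ✓ → 85
game_id=213: ✓ → 131
away_pts_sum = 109 + 120 + 114 + 88 + 140 + 69 + 94 + 82 + 81 + 118 + 85 + 131 = 1231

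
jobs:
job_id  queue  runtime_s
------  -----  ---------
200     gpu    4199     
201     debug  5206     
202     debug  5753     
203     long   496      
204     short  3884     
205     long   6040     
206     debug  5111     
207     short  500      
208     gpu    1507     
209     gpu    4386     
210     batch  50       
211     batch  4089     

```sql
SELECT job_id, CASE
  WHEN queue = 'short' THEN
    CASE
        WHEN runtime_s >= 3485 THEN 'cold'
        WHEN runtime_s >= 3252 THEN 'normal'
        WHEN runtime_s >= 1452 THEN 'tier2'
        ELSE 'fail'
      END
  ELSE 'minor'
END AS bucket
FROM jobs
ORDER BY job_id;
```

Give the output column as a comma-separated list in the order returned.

minor, minor, minor, minor, cold, minor, minor, fail, minor, minor, minor, minor

job_id=200: queue='gpu' → outer ELSE → minor
job_id=201: queue='debug' → outer ELSE → minor
job_id=202: queue='debug' → outer ELSE → minor
job_id=203: queue='long' → outer ELSE → minor
job_id=204: queue='short' → inner[runtime_s >= 3485] → cold
job_id=205: queue='long' → outer ELSE → minor
job_id=206: queue='debug' → outer ELSE → minor
job_id=207: queue='short' → inner[ELSE] → fail
job_id=208: queue='gpu' → outer ELSE → minor
job_id=209: queue='gpu' → outer ELSE → minor
job_id=210: queue='batch' → outer ELSE → minor
job_id=211: queue='batch' → outer ELSE → minor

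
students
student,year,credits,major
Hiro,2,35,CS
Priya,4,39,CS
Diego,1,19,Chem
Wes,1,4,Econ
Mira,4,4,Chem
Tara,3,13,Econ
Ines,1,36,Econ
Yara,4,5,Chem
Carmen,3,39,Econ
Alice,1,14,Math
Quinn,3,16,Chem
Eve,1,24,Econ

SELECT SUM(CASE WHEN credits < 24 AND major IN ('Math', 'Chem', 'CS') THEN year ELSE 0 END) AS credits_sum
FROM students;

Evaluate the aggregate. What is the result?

13

student=Hiro: ✗
student=Priya: ✗
student=Diego: ✓ → 1
student=Wes: ✗
student=Mira: ✓ → 4
student=Tara: ✗
student=Ines: ✗
student=Yara: ✓ → 4
student=Carmen: ✗
student=Alice: ✓ → 1
student=Quinn: ✓ → 3
student=Eve: ✗
credits_sum = 1 + 4 + 4 + 1 + 3 = 13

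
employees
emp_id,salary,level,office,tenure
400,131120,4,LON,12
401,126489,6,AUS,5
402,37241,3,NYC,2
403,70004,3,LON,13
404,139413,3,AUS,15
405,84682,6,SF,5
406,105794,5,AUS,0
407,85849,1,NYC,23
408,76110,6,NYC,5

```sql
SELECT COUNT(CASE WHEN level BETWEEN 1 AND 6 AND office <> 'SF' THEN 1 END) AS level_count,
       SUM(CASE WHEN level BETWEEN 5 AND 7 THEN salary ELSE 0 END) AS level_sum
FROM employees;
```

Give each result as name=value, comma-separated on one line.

level_count=8, level_sum=393075

[level_count: level BETWEEN 1 AND 6 AND office <> 'SF']
emp_id=400: ✓ → 1
emp_id=401: ✓ → 1
emp_id=402: ✓ → 1
emp_id=403: ✓ → 1
emp_id=404: ✓ → 1
emp_id=405: ✗
emp_id=406: ✓ → 1
emp_id=407: ✓ → 1
emp_id=408: ✓ → 1
level_count = COUNT(1, 1, 1, 1, 1, 1, 1, 1) = 8
—
[level_sum: level BETWEEN 5 AND 7]
emp_id=400: ✗
emp_id=401: ✓ → 126489
emp_id=402: ✗
emp_id=403: ✗
emp_id=404: ✗
emp_id=405: ✓ → 84682
emp_id=406: ✓ → 105794
emp_id=407: ✗
emp_id=408: ✓ → 76110
level_sum = 126489 + 84682 + 105794 + 76110 = 393075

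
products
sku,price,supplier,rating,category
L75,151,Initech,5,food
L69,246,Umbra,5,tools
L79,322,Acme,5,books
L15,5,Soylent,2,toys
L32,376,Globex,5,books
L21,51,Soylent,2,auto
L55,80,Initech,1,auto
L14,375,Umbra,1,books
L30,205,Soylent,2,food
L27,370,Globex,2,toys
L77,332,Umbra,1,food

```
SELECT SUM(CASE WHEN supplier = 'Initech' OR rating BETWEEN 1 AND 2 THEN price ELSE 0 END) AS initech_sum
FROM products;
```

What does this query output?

1569

sku=L75: ✓ → 151
sku=L69: ✗
sku=L79: ✗
sku=L15: ✓ → 5
sku=L32: ✗
sku=L21: ✓ → 51
sku=L55: ✓ → 80
sku=L14: ✓ → 375
sku=L30: ✓ → 205
sku=L27: ✓ → 370
sku=L77: ✓ → 332
initech_sum = 151 + 5 + 51 + 80 + 375 + 205 + 370 + 332 = 1569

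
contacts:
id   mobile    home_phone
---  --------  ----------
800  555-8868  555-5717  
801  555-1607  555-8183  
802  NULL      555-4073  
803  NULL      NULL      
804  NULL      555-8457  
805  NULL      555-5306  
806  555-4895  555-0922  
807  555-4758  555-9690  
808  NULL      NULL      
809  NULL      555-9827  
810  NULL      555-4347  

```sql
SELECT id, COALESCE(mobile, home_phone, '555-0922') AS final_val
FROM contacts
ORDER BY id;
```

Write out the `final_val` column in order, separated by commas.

555-8868, 555-1607, 555-4073, 555-0922, 555-8457, 555-5306, 555-4895, 555-4758, 555-0922, 555-9827, 555-4347

id=800: mobile=555-8868 → 555-8868
id=801: mobile=555-1607 → 555-1607
id=802: mobile=NULL, home_phone=555-4073 → 555-4073
id=803: mobile=NULL, home_phone=NULL, → literal 555-0922 → 555-0922
id=804: mobile=NULL, home_phone=555-8457 → 555-8457
id=805: mobile=NULL, home_phone=555-5306 → 555-5306
id=806: mobile=555-4895 → 555-4895
id=807: mobile=555-4758 → 555-4758
id=808: mobile=NULL, home_phone=NULL, → literal 555-0922 → 555-0922
id=809: mobile=NULL, home_phone=555-9827 → 555-9827
id=810: mobile=NULL, home_phone=555-4347 → 555-4347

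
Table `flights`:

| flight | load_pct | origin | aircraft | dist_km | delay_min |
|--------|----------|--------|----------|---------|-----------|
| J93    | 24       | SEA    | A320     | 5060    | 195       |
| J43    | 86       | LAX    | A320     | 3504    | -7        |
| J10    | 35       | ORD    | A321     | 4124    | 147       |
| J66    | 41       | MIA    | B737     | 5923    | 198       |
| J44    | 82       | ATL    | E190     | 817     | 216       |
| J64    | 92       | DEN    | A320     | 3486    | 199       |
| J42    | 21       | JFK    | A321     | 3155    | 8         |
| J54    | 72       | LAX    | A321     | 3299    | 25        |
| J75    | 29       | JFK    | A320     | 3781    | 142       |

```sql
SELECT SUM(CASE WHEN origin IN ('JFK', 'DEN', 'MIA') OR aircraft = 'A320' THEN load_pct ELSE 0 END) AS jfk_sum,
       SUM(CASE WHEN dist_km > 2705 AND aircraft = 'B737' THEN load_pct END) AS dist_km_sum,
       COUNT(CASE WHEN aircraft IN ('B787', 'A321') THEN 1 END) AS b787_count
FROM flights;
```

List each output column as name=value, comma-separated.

[jfk_sum: origin IN ('JFK', 'DEN', 'MIA') OR aircraft = 'A320']
flight=J93: ✓ → 24
flight=J43: ✓ → 86
flight=J10: ✗
flight=J66: ✓ → 41
flight=J44: ✗
flight=J64: ✓ → 92
flight=J42: ✓ → 21
flight=J54: ✗
flight=J75: ✓ → 29
jfk_sum = 24 + 86 + 41 + 92 + 21 + 29 = 293
—
[dist_km_sum: dist_km > 2705 AND aircraft = 'B737']
flight=J93: ✗
flight=J43: ✗
flight=J10: ✗
flight=J66: ✓ → 41
flight=J44: ✗
flight=J64: ✗
flight=J42: ✗
flight=J54: ✗
flight=J75: ✗
dist_km_sum = 41
—
[b787_count: aircraft IN ('B787', 'A321')]
flight=J93: ✗
flight=J43: ✗
flight=J10: ✓ → 1
flight=J66: ✗
flight=J44: ✗
flight=J64: ✗
flight=J42: ✓ → 1
flight=J54: ✓ → 1
flight=J75: ✗
b787_count = COUNT(1, 1, 1) = 3

jfk_sum=293, dist_km_sum=41, b787_count=3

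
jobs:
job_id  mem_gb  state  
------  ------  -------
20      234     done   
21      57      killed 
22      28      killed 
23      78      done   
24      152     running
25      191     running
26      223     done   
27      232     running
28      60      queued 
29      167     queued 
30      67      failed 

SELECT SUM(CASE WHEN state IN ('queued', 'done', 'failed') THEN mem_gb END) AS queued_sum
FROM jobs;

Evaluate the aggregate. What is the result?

job_id=20: ✓ → 234
job_id=21: ✗
job_id=22: ✗
job_id=23: ✓ → 78
job_id=24: ✗
job_id=25: ✗
job_id=26: ✓ → 223
job_id=27: ✗
job_id=28: ✓ → 60
job_id=29: ✓ → 167
job_id=30: ✓ → 67
queued_sum = 234 + 78 + 223 + 60 + 167 + 67 = 829

829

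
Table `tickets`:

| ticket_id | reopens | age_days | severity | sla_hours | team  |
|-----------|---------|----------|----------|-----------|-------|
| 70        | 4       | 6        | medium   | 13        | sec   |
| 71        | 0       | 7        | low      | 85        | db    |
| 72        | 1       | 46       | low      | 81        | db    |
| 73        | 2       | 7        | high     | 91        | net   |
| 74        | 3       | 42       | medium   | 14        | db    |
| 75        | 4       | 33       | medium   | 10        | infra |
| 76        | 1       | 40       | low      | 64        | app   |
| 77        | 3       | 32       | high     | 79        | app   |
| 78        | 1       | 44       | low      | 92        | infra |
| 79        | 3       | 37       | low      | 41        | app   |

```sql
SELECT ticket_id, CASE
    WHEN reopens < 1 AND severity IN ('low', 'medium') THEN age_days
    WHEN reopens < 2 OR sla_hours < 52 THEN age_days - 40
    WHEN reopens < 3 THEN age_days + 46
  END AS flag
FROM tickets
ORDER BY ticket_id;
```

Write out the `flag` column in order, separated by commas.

-34, 7, 6, 53, 2, -7, 0, NULL, 4, -3

ticket_id=70: reopens < 2 OR sla_hours < 52 → -34
ticket_id=71: reopens < 1 AND severity IN ('low', 'medium') → 7
ticket_id=72: reopens < 2 OR sla_hours < 52 → 6
ticket_id=73: reopens < 3 → 53
ticket_id=74: reopens < 2 OR sla_hours < 52 → 2
ticket_id=75: reopens < 2 OR sla_hours < 52 → -7
ticket_id=76: reopens < 2 OR sla_hours < 52 → 0
ticket_id=77: (no match → NULL) → NULL
ticket_id=78: reopens < 2 OR sla_hours < 52 → 4
ticket_id=79: reopens < 2 OR sla_hours < 52 → -3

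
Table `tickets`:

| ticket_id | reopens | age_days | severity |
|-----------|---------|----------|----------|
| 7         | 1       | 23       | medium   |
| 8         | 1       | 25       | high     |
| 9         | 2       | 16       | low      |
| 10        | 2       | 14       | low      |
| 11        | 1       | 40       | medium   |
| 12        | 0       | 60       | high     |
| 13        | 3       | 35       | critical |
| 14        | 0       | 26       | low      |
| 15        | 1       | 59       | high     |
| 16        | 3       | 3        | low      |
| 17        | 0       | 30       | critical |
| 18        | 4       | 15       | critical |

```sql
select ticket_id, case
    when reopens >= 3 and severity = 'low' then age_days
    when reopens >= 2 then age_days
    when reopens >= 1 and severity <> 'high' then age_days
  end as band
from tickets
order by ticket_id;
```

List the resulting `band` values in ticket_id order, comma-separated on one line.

ticket_id=7: reopens >= 1 and severity <> 'high' → 23
ticket_id=8: (no match → NULL) → NULL
ticket_id=9: reopens >= 2 → 16
ticket_id=10: reopens >= 2 → 14
ticket_id=11: reopens >= 1 and severity <> 'high' → 40
ticket_id=12: (no match → NULL) → NULL
ticket_id=13: reopens >= 2 → 35
ticket_id=14: (no match → NULL) → NULL
ticket_id=15: (no match → NULL) → NULL
ticket_id=16: reopens >= 3 and severity = 'low' → 3
ticket_id=17: (no match → NULL) → NULL
ticket_id=18: reopens >= 2 → 15

23, NULL, 16, 14, 40, NULL, 35, NULL, NULL, 3, NULL, 15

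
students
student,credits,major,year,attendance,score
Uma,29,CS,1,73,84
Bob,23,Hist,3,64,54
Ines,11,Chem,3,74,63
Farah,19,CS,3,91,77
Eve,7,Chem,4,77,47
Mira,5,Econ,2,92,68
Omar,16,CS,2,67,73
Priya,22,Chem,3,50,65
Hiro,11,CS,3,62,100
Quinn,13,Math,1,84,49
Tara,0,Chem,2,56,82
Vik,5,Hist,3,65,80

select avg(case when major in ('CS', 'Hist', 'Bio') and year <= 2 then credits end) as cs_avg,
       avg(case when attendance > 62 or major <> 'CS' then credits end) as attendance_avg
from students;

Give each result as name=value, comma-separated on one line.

cs_avg=22.5, attendance_avg=13.6363636364

[cs_avg: major in ('CS', 'Hist', 'Bio') and year <= 2]
student=Uma: ✓ → 29
student=Bob: ✗
student=Ines: ✗
student=Farah: ✗
student=Eve: ✗
student=Mira: ✗
student=Omar: ✓ → 16
student=Priya: ✗
student=Hiro: ✗
student=Quinn: ✗
student=Tara: ✗
student=Vik: ✗
cs_avg = (29 + 16) / 2 = 22.5
—
[attendance_avg: attendance > 62 or major <> 'CS']
student=Uma: ✓ → 29
student=Bob: ✓ → 23
student=Ines: ✓ → 11
student=Farah: ✓ → 19
student=Eve: ✓ → 7
student=Mira: ✓ → 5
student=Omar: ✓ → 16
student=Priya: ✓ → 22
student=Hiro: ✗
student=Quinn: ✓ → 13
student=Tara: ✓ → 0
student=Vik: ✓ → 5
attendance_avg = (29 + 23 + 11 + 19 + 7 + 5 + 16 + 22 + 13 + 0 + 5) / 11 = 13.6363636364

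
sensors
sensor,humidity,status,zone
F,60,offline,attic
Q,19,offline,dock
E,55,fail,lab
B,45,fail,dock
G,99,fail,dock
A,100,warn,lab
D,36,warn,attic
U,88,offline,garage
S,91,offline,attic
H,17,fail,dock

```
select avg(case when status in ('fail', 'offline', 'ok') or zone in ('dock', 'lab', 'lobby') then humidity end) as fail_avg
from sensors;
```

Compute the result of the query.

sensor=F: ✓ → 60
sensor=Q: ✓ → 19
sensor=E: ✓ → 55
sensor=B: ✓ → 45
sensor=G: ✓ → 99
sensor=A: ✓ → 100
sensor=D: ✗
sensor=U: ✓ → 88
sensor=S: ✓ → 91
sensor=H: ✓ → 17
fail_avg = (60 + 19 + 55 + 45 + 99 + 100 + 88 + 91 + 17) / 9 = 63.7777777778

63.7777777778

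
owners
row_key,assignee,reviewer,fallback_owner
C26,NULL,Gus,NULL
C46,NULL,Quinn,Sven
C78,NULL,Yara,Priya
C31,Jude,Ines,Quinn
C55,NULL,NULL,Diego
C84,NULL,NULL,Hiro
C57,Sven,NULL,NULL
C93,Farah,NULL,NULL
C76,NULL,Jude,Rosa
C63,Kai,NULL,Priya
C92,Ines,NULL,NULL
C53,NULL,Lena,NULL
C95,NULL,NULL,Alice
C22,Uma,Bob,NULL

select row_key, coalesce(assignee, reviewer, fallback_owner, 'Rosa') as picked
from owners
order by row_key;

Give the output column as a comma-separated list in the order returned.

row_key=C22: assignee=Uma → Uma
row_key=C26: assignee=NULL, reviewer=Gus → Gus
row_key=C31: assignee=Jude → Jude
row_key=C46: assignee=NULL, reviewer=Quinn → Quinn
row_key=C53: assignee=NULL, reviewer=Lena → Lena
row_key=C55: assignee=NULL, reviewer=NULL, fallback_owner=Diego → Diego
row_key=C57: assignee=Sven → Sven
row_key=C63: assignee=Kai → Kai
row_key=C76: assignee=NULL, reviewer=Jude → Jude
row_key=C78: assignee=NULL, reviewer=Yara → Yara
row_key=C84: assignee=NULL, reviewer=NULL, fallback_owner=Hiro → Hiro
row_key=C92: assignee=Ines → Ines
row_key=C93: assignee=Farah → Farah
row_key=C95: assignee=NULL, reviewer=NULL, fallback_owner=Alice → Alice

Uma, Gus, Jude, Quinn, Lena, Diego, Sven, Kai, Jude, Yara, Hiro, Ines, Farah, Alice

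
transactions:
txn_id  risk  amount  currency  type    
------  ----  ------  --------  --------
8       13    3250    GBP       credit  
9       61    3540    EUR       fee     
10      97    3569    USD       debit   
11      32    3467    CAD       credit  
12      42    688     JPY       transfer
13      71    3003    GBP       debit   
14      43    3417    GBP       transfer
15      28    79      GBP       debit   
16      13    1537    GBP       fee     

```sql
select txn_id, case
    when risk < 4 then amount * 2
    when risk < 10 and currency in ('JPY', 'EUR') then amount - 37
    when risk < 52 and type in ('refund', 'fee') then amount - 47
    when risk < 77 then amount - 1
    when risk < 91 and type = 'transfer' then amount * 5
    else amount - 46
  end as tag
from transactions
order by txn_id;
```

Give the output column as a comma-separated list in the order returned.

txn_id=8: risk < 77 → 3249
txn_id=9: risk < 77 → 3539
txn_id=10: ELSE → 3523
txn_id=11: risk < 77 → 3466
txn_id=12: risk < 77 → 687
txn_id=13: risk < 77 → 3002
txn_id=14: risk < 77 → 3416
txn_id=15: risk < 77 → 78
txn_id=16: risk < 52 and type in ('refund', 'fee') → 1490

3249, 3539, 3523, 3466, 687, 3002, 3416, 78, 1490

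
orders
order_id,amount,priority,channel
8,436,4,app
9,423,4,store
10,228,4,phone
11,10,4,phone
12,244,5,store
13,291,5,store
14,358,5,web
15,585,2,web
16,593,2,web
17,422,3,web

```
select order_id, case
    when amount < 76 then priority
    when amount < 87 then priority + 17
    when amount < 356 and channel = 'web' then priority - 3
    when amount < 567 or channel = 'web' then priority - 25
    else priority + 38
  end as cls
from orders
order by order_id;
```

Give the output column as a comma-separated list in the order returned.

order_id=8: amount < 567 or channel = 'web' → -21
order_id=9: amount < 567 or channel = 'web' → -21
order_id=10: amount < 567 or channel = 'web' → -21
order_id=11: amount < 76 → 4
order_id=12: amount < 567 or channel = 'web' → -20
order_id=13: amount < 567 or channel = 'web' → -20
order_id=14: amount < 567 or channel = 'web' → -20
order_id=15: amount < 567 or channel = 'web' → -23
order_id=16: amount < 567 or channel = 'web' → -23
order_id=17: amount < 567 or channel = 'web' → -22

-21, -21, -21, 4, -20, -20, -20, -23, -23, -22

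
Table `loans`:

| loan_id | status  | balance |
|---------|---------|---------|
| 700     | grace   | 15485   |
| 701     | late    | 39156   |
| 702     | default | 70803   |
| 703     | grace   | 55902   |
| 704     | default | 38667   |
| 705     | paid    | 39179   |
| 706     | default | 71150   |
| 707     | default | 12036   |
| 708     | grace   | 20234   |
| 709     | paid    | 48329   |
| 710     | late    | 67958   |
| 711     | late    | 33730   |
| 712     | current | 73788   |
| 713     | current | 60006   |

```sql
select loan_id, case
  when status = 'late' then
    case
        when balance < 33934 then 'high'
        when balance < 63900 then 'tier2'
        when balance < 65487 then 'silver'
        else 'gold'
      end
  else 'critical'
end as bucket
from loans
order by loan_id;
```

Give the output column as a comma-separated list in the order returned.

critical, tier2, critical, critical, critical, critical, critical, critical, critical, critical, gold, high, critical, critical

loan_id=700: status='grace' → outer ELSE → critical
loan_id=701: status='late' → inner[balance < 63900] → tier2
loan_id=702: status='default' → outer ELSE → critical
loan_id=703: status='grace' → outer ELSE → critical
loan_id=704: status='default' → outer ELSE → critical
loan_id=705: status='paid' → outer ELSE → critical
loan_id=706: status='default' → outer ELSE → critical
loan_id=707: status='default' → outer ELSE → critical
loan_id=708: status='grace' → outer ELSE → critical
loan_id=709: status='paid' → outer ELSE → critical
loan_id=710: status='late' → inner[ELSE] → gold
loan_id=711: status='late' → inner[balance < 33934] → high
loan_id=712: status='current' → outer ELSE → critical
loan_id=713: status='current' → outer ELSE → critical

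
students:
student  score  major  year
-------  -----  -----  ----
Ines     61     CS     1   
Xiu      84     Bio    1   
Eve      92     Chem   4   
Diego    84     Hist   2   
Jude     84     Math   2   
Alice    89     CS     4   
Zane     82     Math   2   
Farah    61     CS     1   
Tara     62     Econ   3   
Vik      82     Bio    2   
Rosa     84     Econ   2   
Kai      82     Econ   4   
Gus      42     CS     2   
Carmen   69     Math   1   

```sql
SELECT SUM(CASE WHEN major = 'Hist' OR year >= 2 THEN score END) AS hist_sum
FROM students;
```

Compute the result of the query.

783

student=Ines: ✗
student=Xiu: ✗
student=Eve: ✓ → 92
student=Diego: ✓ → 84
student=Jude: ✓ → 84
student=Alice: ✓ → 89
student=Zane: ✓ → 82
student=Farah: ✗
student=Tara: ✓ → 62
student=Vik: ✓ → 82
student=Rosa: ✓ → 84
student=Kai: ✓ → 82
student=Gus: ✓ → 42
student=Carmen: ✗
hist_sum = 92 + 84 + 84 + 89 + 82 + 62 + 82 + 84 + 82 + 42 = 783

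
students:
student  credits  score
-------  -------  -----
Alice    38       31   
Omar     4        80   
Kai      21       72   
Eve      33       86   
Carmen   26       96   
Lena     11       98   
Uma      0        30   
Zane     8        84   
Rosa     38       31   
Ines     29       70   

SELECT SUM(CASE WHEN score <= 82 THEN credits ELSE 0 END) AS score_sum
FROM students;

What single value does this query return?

student=Alice: ✓ → 38
student=Omar: ✓ → 4
student=Kai: ✓ → 21
student=Eve: ✗
student=Carmen: ✗
student=Lena: ✗
student=Uma: ✓ → 0
student=Zane: ✗
student=Rosa: ✓ → 38
student=Ines: ✓ → 29
score_sum = 38 + 4 + 21 + 38 + 29 = 130

130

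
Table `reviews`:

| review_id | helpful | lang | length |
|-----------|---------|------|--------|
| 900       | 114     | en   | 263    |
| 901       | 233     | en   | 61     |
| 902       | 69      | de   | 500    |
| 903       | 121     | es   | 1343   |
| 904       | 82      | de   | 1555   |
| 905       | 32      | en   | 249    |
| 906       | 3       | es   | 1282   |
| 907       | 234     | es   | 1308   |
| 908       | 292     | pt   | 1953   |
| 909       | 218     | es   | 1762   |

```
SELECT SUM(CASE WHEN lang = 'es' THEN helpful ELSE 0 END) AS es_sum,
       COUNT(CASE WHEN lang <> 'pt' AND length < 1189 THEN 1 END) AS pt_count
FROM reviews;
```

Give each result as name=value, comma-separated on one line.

[es_sum: lang = 'es']
review_id=900: ✗
review_id=901: ✗
review_id=902: ✗
review_id=903: ✓ → 121
review_id=904: ✗
review_id=905: ✗
review_id=906: ✓ → 3
review_id=907: ✓ → 234
review_id=908: ✗
review_id=909: ✓ → 218
es_sum = 121 + 3 + 234 + 218 = 576
—
[pt_count: lang <> 'pt' AND length < 1189]
review_id=900: ✓ → 1
review_id=901: ✓ → 1
review_id=902: ✓ → 1
review_id=903: ✗
review_id=904: ✗
review_id=905: ✓ → 1
review_id=906: ✗
review_id=907: ✗
review_id=908: ✗
review_id=909: ✗
pt_count = COUNT(1, 1, 1, 1) = 4

es_sum=576, pt_count=4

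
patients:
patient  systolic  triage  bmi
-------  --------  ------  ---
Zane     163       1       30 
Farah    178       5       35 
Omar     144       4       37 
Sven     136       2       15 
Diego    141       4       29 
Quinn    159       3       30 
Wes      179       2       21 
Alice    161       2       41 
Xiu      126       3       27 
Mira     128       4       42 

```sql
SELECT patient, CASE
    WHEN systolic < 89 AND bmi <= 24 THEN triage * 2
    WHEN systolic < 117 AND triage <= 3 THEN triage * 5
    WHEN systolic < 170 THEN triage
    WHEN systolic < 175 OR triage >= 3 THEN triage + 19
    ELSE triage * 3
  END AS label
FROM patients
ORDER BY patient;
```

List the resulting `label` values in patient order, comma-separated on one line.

2, 4, 24, 4, 4, 3, 2, 6, 3, 1

patient=Alice: systolic < 170 → 2
patient=Diego: systolic < 170 → 4
patient=Farah: systolic < 175 OR triage >= 3 → 24
patient=Mira: systolic < 170 → 4
patient=Omar: systolic < 170 → 4
patient=Quinn: systolic < 170 → 3
patient=Sven: systolic < 170 → 2
patient=Wes: ELSE → 6
patient=Xiu: systolic < 170 → 3
patient=Zane: systolic < 170 → 1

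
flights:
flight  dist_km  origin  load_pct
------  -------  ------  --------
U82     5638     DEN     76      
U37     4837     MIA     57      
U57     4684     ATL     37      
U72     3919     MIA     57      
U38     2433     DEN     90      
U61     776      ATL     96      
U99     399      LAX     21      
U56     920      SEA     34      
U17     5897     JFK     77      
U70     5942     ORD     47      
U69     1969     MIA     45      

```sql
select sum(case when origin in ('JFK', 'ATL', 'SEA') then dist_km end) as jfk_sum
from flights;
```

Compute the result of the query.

12277

flight=U82: ✗
flight=U37: ✗
flight=U57: ✓ → 4684
flight=U72: ✗
flight=U38: ✗
flight=U61: ✓ → 776
flight=U99: ✗
flight=U56: ✓ → 920
flight=U17: ✓ → 5897
flight=U70: ✗
flight=U69: ✗
jfk_sum = 4684 + 776 + 920 + 5897 = 12277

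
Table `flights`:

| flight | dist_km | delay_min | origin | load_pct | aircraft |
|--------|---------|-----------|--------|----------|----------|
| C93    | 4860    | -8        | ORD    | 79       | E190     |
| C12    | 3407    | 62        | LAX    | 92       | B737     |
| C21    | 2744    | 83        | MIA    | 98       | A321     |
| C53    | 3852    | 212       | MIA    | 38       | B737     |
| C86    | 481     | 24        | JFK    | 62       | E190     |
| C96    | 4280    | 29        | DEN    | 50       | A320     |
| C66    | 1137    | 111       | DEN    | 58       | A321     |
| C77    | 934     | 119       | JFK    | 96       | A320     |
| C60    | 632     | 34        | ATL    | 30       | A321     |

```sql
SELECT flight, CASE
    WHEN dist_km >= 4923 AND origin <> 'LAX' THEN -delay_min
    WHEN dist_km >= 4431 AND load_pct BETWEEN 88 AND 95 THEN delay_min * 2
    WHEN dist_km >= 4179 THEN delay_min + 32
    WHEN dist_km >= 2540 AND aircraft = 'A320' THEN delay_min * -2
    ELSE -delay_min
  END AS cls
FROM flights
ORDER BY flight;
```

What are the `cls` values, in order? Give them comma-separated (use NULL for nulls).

flight=C12: ELSE → -62
flight=C21: ELSE → -83
flight=C53: ELSE → -212
flight=C60: ELSE → -34
flight=C66: ELSE → -111
flight=C77: ELSE → -119
flight=C86: ELSE → -24
flight=C93: dist_km >= 4179 → 24
flight=C96: dist_km >= 4179 → 61

-62, -83, -212, -34, -111, -119, -24, 24, 61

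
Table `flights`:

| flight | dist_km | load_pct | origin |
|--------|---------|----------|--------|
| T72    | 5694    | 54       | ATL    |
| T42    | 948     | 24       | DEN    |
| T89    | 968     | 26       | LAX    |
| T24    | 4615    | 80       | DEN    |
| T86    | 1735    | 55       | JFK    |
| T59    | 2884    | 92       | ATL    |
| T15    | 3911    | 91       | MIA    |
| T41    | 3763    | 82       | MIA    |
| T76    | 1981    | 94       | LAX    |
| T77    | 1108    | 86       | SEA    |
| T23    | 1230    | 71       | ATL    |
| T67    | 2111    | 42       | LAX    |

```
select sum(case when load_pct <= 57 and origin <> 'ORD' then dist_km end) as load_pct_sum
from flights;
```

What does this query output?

flight=T72: ✓ → 5694
flight=T42: ✓ → 948
flight=T89: ✓ → 968
flight=T24: ✗
flight=T86: ✓ → 1735
flight=T59: ✗
flight=T15: ✗
flight=T41: ✗
flight=T76: ✗
flight=T77: ✗
flight=T23: ✗
flight=T67: ✓ → 2111
load_pct_sum = 5694 + 948 + 968 + 1735 + 2111 = 11456

11456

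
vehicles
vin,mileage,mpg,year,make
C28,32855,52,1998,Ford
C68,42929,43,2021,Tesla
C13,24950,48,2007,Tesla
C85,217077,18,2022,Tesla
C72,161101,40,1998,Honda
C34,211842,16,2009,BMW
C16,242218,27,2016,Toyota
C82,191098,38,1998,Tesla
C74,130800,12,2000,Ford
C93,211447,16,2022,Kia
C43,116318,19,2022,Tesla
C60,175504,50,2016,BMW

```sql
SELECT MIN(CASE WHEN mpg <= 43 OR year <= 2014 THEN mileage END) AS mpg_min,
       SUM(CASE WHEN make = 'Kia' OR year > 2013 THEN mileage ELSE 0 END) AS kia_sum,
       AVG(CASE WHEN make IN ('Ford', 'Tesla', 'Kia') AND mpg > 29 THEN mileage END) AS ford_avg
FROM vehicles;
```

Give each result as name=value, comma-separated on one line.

mpg_min=24950, kia_sum=1005493, ford_avg=72958

[mpg_min: mpg <= 43 OR year <= 2014]
vin=C28: ✓ → 32855
vin=C68: ✓ → 42929
vin=C13: ✓ → 24950
vin=C85: ✓ → 217077
vin=C72: ✓ → 161101
vin=C34: ✓ → 211842
vin=C16: ✓ → 242218
vin=C82: ✓ → 191098
vin=C74: ✓ → 130800
vin=C93: ✓ → 211447
vin=C43: ✓ → 116318
vin=C60: ✗
mpg_min = MIN(32855, 42929, 24950, 217077, 161101, 211842, 242218, 191098, 130800, 211447, 116318) = 24950
—
[kia_sum: make = 'Kia' OR year > 2013]
vin=C28: ✗
vin=C68: ✓ → 42929
vin=C13: ✗
vin=C85: ✓ → 217077
vin=C72: ✗
vin=C34: ✗
vin=C16: ✓ → 242218
vin=C82: ✗
vin=C74: ✗
vin=C93: ✓ → 211447
vin=C43: ✓ → 116318
vin=C60: ✓ → 175504
kia_sum = 42929 + 217077 + 242218 + 211447 + 116318 + 175504 = 1005493
—
[ford_avg: make IN ('Ford', 'Tesla', 'Kia') AND mpg > 29]
vin=C28: ✓ → 32855
vin=C68: ✓ → 42929
vin=C13: ✓ → 24950
vin=C85: ✗
vin=C72: ✗
vin=C34: ✗
vin=C16: ✗
vin=C82: ✓ → 191098
vin=C74: ✗
vin=C93: ✗
vin=C43: ✗
vin=C60: ✗
ford_avg = (32855 + 42929 + 24950 + 191098) / 4 = 72958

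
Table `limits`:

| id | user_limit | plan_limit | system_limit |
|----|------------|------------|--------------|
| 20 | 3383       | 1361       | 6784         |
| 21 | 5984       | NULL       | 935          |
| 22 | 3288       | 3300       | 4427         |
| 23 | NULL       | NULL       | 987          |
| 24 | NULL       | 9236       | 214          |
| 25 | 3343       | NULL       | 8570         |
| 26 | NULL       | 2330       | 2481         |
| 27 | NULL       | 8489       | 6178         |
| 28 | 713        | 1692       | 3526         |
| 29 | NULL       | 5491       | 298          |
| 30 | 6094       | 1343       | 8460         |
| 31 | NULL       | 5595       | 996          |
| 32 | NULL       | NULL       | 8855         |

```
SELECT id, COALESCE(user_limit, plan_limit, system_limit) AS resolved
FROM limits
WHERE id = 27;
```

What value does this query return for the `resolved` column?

id = 27: user_limit=NULL, plan_limit=8489, system_limit=6178.
user_limit=NULL, plan_limit=8489 → 8489

8489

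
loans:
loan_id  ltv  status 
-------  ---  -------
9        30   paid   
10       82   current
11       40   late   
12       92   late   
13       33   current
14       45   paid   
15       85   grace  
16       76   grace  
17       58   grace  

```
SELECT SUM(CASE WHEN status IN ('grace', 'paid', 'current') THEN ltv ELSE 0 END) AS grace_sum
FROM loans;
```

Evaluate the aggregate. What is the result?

loan_id=9: ✓ → 30
loan_id=10: ✓ → 82
loan_id=11: ✗
loan_id=12: ✗
loan_id=13: ✓ → 33
loan_id=14: ✓ → 45
loan_id=15: ✓ → 85
loan_id=16: ✓ → 76
loan_id=17: ✓ → 58
grace_sum = 30 + 82 + 33 + 45 + 85 + 76 + 58 = 409

409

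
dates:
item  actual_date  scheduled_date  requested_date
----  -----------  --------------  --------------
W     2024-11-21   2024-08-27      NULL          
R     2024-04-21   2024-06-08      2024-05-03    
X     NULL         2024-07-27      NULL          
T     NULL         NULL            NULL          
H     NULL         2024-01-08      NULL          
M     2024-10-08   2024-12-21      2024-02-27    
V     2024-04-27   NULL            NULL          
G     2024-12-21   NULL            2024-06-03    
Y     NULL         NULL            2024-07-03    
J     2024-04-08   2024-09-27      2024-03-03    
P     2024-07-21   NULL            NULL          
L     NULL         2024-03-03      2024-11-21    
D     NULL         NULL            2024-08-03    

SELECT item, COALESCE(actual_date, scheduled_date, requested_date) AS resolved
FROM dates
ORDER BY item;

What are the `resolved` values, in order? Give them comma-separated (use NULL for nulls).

2024-08-03, 2024-12-21, 2024-01-08, 2024-04-08, 2024-03-03, 2024-10-08, 2024-07-21, 2024-04-21, NULL, 2024-04-27, 2024-11-21, 2024-07-27, 2024-07-03

item=D: actual_date=NULL, scheduled_date=NULL, requested_date=2024-08-03 → 2024-08-03
item=G: actual_date=2024-12-21 → 2024-12-21
item=H: actual_date=NULL, scheduled_date=2024-01-08 → 2024-01-08
item=J: actual_date=2024-04-08 → 2024-04-08
item=L: actual_date=NULL, scheduled_date=2024-03-03 → 2024-03-03
item=M: actual_date=2024-10-08 → 2024-10-08
item=P: actual_date=2024-07-21 → 2024-07-21
item=R: actual_date=2024-04-21 → 2024-04-21
item=T: actual_date=NULL, scheduled_date=NULL, requested_date=NULL (all NULL) → NULL
item=V: actual_date=2024-04-27 → 2024-04-27
item=W: actual_date=2024-11-21 → 2024-11-21
item=X: actual_date=NULL, scheduled_date=2024-07-27 → 2024-07-27
item=Y: actual_date=NULL, scheduled_date=NULL, requested_date=2024-07-03 → 2024-07-03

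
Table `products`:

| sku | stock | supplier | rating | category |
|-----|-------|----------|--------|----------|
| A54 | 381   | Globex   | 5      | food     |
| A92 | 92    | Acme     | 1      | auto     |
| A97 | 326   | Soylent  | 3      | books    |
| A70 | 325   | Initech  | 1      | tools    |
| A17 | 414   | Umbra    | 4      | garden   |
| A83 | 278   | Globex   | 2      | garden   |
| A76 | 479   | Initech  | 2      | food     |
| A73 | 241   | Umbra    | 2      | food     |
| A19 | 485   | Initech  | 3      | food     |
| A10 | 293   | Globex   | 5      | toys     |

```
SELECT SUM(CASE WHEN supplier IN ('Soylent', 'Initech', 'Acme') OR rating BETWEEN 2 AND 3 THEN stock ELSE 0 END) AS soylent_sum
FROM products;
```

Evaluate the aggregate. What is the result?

sku=A54: ✗
sku=A92: ✓ → 92
sku=A97: ✓ → 326
sku=A70: ✓ → 325
sku=A17: ✗
sku=A83: ✓ → 278
sku=A76: ✓ → 479
sku=A73: ✓ → 241
sku=A19: ✓ → 485
sku=A10: ✗
soylent_sum = 92 + 326 + 325 + 278 + 479 + 241 + 485 = 2226

2226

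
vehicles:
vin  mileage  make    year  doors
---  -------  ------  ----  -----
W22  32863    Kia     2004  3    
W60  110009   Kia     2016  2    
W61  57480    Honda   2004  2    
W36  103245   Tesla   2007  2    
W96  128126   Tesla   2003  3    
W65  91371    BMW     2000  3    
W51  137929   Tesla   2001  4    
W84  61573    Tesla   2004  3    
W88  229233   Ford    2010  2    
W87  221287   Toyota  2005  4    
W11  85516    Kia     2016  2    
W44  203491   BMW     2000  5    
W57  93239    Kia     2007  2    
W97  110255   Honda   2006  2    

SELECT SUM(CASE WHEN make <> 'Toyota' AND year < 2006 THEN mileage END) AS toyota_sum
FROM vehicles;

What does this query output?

712833

vin=W22: ✓ → 32863
vin=W60: ✗
vin=W61: ✓ → 57480
vin=W36: ✗
vin=W96: ✓ → 128126
vin=W65: ✓ → 91371
vin=W51: ✓ → 137929
vin=W84: ✓ → 61573
vin=W88: ✗
vin=W87: ✗
vin=W11: ✗
vin=W44: ✓ → 203491
vin=W57: ✗
vin=W97: ✗
toyota_sum = 32863 + 57480 + 128126 + 91371 + 137929 + 61573 + 203491 = 712833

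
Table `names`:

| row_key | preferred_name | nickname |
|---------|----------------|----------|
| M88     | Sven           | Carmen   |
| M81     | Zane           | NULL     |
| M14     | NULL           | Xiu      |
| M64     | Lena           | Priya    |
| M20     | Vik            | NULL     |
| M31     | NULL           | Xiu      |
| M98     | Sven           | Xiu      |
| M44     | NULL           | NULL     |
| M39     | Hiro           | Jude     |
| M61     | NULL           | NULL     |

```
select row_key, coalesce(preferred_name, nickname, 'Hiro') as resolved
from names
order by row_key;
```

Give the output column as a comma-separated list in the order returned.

Xiu, Vik, Xiu, Hiro, Hiro, Hiro, Lena, Zane, Sven, Sven

row_key=M14: preferred_name=NULL, nickname=Xiu → Xiu
row_key=M20: preferred_name=Vik → Vik
row_key=M31: preferred_name=NULL, nickname=Xiu → Xiu
row_key=M39: preferred_name=Hiro → Hiro
row_key=M44: preferred_name=NULL, nickname=NULL, → literal Hiro → Hiro
row_key=M61: preferred_name=NULL, nickname=NULL, → literal Hiro → Hiro
row_key=M64: preferred_name=Lena → Lena
row_key=M81: preferred_name=Zane → Zane
row_key=M88: preferred_name=Sven → Sven
row_key=M98: preferred_name=Sven → Sven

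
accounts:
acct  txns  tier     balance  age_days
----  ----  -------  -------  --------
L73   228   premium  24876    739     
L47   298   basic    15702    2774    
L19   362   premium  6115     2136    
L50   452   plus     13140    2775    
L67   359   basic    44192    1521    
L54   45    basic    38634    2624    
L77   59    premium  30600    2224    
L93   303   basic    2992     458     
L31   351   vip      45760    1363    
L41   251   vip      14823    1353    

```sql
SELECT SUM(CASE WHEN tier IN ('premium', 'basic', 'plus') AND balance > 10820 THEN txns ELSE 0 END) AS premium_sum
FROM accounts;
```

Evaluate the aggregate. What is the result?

1441

acct=L73: ✓ → 228
acct=L47: ✓ → 298
acct=L19: ✗
acct=L50: ✓ → 452
acct=L67: ✓ → 359
acct=L54: ✓ → 45
acct=L77: ✓ → 59
acct=L93: ✗
acct=L31: ✗
acct=L41: ✗
premium_sum = 228 + 298 + 452 + 359 + 45 + 59 = 1441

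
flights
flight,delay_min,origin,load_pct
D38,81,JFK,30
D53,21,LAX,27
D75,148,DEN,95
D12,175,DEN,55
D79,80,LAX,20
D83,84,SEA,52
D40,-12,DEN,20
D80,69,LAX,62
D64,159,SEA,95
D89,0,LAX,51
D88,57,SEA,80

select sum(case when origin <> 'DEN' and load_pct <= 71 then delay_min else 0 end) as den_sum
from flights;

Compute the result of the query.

flight=D38: ✓ → 81
flight=D53: ✓ → 21
flight=D75: ✗
flight=D12: ✗
flight=D79: ✓ → 80
flight=D83: ✓ → 84
flight=D40: ✗
flight=D80: ✓ → 69
flight=D64: ✗
flight=D89: ✓ → 0
flight=D88: ✗
den_sum = 81 + 21 + 80 + 84 + 69 = 335

335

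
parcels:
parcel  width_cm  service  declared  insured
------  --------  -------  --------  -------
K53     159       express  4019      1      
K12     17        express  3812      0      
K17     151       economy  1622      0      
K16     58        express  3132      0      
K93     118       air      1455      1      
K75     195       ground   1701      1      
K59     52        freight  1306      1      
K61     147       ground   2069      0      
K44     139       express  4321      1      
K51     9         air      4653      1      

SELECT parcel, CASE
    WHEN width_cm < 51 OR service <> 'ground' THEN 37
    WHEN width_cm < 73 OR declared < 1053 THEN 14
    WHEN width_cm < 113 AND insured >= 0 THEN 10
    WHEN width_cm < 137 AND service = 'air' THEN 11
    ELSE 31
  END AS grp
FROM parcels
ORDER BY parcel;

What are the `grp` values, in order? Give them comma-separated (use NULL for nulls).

parcel=K12: width_cm < 51 OR service <> 'ground' → 37
parcel=K16: width_cm < 51 OR service <> 'ground' → 37
parcel=K17: width_cm < 51 OR service <> 'ground' → 37
parcel=K44: width_cm < 51 OR service <> 'ground' → 37
parcel=K51: width_cm < 51 OR service <> 'ground' → 37
parcel=K53: width_cm < 51 OR service <> 'ground' → 37
parcel=K59: width_cm < 51 OR service <> 'ground' → 37
parcel=K61: ELSE → 31
parcel=K75: ELSE → 31
parcel=K93: width_cm < 51 OR service <> 'ground' → 37

37, 37, 37, 37, 37, 37, 37, 31, 31, 37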